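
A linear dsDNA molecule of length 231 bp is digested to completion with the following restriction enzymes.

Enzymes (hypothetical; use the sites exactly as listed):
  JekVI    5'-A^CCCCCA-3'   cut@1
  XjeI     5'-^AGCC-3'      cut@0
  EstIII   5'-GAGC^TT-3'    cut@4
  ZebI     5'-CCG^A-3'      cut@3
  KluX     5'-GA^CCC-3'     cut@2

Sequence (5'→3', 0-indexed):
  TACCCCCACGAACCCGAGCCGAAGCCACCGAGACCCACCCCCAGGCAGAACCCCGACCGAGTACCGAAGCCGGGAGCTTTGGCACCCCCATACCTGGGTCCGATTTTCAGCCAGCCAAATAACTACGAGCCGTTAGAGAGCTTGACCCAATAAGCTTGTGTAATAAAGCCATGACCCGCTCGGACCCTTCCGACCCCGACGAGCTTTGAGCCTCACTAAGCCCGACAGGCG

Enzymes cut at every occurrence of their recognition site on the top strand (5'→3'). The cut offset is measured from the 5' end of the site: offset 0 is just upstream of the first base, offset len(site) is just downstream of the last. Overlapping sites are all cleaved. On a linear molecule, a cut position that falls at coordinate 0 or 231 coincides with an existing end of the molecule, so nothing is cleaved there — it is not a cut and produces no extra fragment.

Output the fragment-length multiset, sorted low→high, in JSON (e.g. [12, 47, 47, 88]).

[1,1,1,2,3,4,4,4,4,4,5,5,6,6,6,7,7,7,8,8,8,10,10,10,14,14,15,18,18,21]

Scan for sites:
  JekVI (ACCCCCA, off=1): starts [1, 36, 83] → cuts [2, 37, 84]
  XjeI (AGCC, off=0): starts [16, 22, 67, 108, 112, 127, 166, 208, 218] → cuts [16, 22, 67, 108, 112, 127, 166, 208, 218]
  EstIII (GAGCTT, off=4): starts [73, 137, 200] → cuts [77, 141, 204]
  ZebI (CCGA, off=3): starts [13, 18, 27, 52, 56, 63, 99, 189, 195, 221] → cuts [16, 21, 30, 55, 59, 66, 102, 192, 198, 224]
  KluX (GACCC, off=2): starts [31, 143, 172, 182, 191] → cuts [33, 145, 174, 184, 193]

All cut coordinates (distinct, sorted): [2, 16, 21, 22, 30, 33, 37, 55, 59, 66, 67, 77, 84, 102, 108, 112, 127, 141, 145, 166, 174, 184, 192, 193, 198, 204, 208, 218, 224]

Fragments:
  [0,2): 2 bp
  [2,16): 14 bp
  [16,21): 5 bp
  [21,22): 1 bp
  [22,30): 8 bp
  [30,33): 3 bp
  [33,37): 4 bp
  [37,55): 18 bp
  [55,59): 4 bp
  [59,66): 7 bp
  [66,67): 1 bp
  [67,77): 10 bp
  [77,84): 7 bp
  [84,102): 18 bp
  [102,108): 6 bp
  [108,112): 4 bp
  [112,127): 15 bp
  [127,141): 14 bp
  [141,145): 4 bp
  [145,166): 21 bp
  [166,174): 8 bp
  [174,184): 10 bp
  [184,192): 8 bp
  [192,193): 1 bp
  [193,198): 5 bp
  [198,204): 6 bp
  [204,208): 4 bp
  [208,218): 10 bp
  [218,224): 6 bp
  [224,231): 7 bp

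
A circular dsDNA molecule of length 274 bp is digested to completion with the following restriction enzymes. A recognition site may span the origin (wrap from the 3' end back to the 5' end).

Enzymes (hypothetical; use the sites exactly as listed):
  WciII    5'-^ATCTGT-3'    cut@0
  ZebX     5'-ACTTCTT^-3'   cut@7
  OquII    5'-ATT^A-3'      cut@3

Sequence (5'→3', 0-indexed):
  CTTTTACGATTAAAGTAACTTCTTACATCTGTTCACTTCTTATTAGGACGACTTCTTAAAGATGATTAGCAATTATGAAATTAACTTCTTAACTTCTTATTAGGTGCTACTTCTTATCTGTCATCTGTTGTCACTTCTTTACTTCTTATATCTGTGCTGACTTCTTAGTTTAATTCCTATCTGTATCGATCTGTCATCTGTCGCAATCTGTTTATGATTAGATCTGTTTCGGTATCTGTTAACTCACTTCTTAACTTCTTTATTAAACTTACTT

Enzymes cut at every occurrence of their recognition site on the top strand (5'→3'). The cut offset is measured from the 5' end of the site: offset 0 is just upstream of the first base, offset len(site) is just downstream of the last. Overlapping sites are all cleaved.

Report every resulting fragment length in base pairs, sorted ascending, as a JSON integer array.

[2,2,2,3,3,4,7,7,7,8,8,8,8,8,8,10,10,10,12,12,13,13,13,14,14,15,17,17,19]

Scan for sites:
  WciII ATCTGT/0: at [26, 115, 122, 149, 178, 188, 195, 205, 221, 233] ⇒ [26, 115, 122, 149, 178, 188, 195, 205, 221, 233]
  ZebX ACTTCTT/7: at [17, 34, 50, 83, 91, 108, 132, 140, 159, 245, 253, 270] ⇒ [3, 24, 41, 57, 90, 98, 115, 139, 147, 166, 252, 260]
  OquII ATTA/3: at [8, 41, 64, 71, 79, 98, 216, 261] ⇒ [11, 44, 67, 74, 82, 101, 219, 264]

All cut coordinates (distinct, sorted): [3, 11, 24, 26, 41, 44, 57, 67, 74, 82, 90, 98, 101, 115, 122, 139, 147, 149, 166, 178, 188, 195, 205, 219, 221, 233, 252, 260, 264]

Fragment lengths:
  3→11: 8 bp
  11→24: 13 bp
  24→26: 2 bp
  26→41: 15 bp
  41→44: 3 bp
  44→57: 13 bp
  57→67: 10 bp
  67→74: 7 bp
  74→82: 8 bp
  82→90: 8 bp
  90→98: 8 bp
  98→101: 3 bp
  101→115: 14 bp
  115→122: 7 bp
  122→139: 17 bp
  139→147: 8 bp
  147→149: 2 bp
  149→166: 17 bp
  166→178: 12 bp
  178→188: 10 bp
  188→195: 7 bp
  195→205: 10 bp
  205→219: 14 bp
  219→221: 2 bp
  221→233: 12 bp
  233→252: 19 bp
  252→260: 8 bp
  260→264: 4 bp
  264→3 (wrap): 274-264+3 = 13 bp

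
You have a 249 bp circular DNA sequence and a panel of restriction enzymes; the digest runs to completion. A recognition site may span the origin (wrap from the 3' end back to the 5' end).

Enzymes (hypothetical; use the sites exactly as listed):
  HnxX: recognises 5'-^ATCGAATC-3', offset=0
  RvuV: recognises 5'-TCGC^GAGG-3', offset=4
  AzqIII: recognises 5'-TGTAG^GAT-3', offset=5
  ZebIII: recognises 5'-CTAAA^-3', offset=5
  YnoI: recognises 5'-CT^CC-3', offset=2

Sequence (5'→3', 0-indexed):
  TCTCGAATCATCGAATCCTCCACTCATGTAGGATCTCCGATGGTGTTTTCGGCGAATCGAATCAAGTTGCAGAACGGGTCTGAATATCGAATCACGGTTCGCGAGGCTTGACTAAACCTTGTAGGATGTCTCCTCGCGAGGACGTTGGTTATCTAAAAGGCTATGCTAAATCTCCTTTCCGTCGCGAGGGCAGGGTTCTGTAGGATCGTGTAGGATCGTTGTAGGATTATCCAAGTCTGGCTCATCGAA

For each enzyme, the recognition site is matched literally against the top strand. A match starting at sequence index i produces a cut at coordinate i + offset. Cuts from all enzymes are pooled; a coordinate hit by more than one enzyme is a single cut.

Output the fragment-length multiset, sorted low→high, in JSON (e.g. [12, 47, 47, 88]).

[3,5,6,7,8,10,10,11,12,12,13,14,15,17,18,19,19,20,30]

Per-enzyme occurrences:
  HnxX (ATCGAATC, off=0): starts [9, 55, 85, 243] → cuts [9, 55, 85, 243]
  RvuV (TCGCGAGG, off=4): starts [98, 133, 181] → cuts [102, 137, 185]
  AzqIII (TGTAGGAT, off=5): starts [26, 119, 198, 208, 219] → cuts [31, 124, 203, 213, 224]
  ZebIII (CTAAA, off=5): starts [111, 152, 165] → cuts [116, 157, 170]
  YnoI (CTCC, off=2): starts [17, 34, 129, 171] → cuts [19, 36, 131, 173]

Pooled cuts: [9, 19, 31, 36, 55, 85, 102, 116, 124, 131, 137, 157, 170, 173, 185, 203, 213, 224, 243]

Fragments:
  9→19: 10 bp
  19→31: 12 bp
  31→36: 5 bp
  36→55: 19 bp
  55→85: 30 bp
  85→102: 17 bp
  102→116: 14 bp
  116→124: 8 bp
  124→131: 7 bp
  131→137: 6 bp
  137→157: 20 bp
  157→170: 13 bp
  170→173: 3 bp
  173→185: 12 bp
  185→203: 18 bp
  203→213: 10 bp
  213→224: 11 bp
  224→243: 19 bp
  243→9 (wrap): 249-243+9 = 15 bp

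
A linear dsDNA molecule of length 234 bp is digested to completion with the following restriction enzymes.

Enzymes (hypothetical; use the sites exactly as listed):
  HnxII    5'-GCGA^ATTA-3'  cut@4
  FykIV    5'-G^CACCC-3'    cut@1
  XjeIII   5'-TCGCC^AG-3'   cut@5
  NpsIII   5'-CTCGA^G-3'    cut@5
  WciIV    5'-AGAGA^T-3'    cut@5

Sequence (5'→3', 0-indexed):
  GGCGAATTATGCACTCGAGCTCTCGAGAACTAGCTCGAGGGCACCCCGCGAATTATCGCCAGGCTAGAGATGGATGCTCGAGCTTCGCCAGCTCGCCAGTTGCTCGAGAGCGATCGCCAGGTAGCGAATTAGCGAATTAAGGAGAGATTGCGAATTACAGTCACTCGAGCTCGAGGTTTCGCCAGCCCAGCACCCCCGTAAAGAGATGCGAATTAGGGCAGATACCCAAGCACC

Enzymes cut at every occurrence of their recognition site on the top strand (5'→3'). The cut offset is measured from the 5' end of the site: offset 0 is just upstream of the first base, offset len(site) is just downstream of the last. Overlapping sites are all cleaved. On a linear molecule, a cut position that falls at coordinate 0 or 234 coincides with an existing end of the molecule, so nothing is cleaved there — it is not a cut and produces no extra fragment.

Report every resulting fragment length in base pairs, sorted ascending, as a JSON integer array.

[3,5,5,6,6,7,8,8,8,8,9,9,9,10,10,10,11,11,12,12,13,15,16,23]

Site scan:
  HnxII (GCGAATTA, off=4): starts [1, 47, 123, 131, 149, 207] → cuts [5, 51, 127, 135, 153, 211]
  FykIV (GCACCC, off=1): starts [40, 189] → cuts [41, 190]
  XjeIII (TCGCCAG, off=5): starts [55, 84, 92, 113, 178] → cuts [60, 89, 97, 118, 183]
  NpsIII (CTCGAG, off=5): starts [13, 21, 33, 76, 102, 163, 169] → cuts [18, 26, 38, 81, 107, 168, 174]
  WciIV (AGAGAT, off=5): starts [65, 142, 201] → cuts [70, 147, 206]

All cut coordinates (distinct, sorted): [5, 18, 26, 38, 41, 51, 60, 70, 81, 89, 97, 107, 118, 127, 135, 147, 153, 168, 174, 183, 190, 206, 211]

Fragments:
  [0,5): 5 bp
  [5,18): 13 bp
  [18,26): 8 bp
  [26,38): 12 bp
  [38,41): 3 bp
  [41,51): 10 bp
  [51,60): 9 bp
  [60,70): 10 bp
  [70,81): 11 bp
  [81,89): 8 bp
  [89,97): 8 bp
  [97,107): 10 bp
  [107,118): 11 bp
  [118,127): 9 bp
  [127,135): 8 bp
  [135,147): 12 bp
  [147,153): 6 bp
  [153,168): 15 bp
  [168,174): 6 bp
  [174,183): 9 bp
  [183,190): 7 bp
  [190,206): 16 bp
  [206,211): 5 bp
  [211,234): 23 bp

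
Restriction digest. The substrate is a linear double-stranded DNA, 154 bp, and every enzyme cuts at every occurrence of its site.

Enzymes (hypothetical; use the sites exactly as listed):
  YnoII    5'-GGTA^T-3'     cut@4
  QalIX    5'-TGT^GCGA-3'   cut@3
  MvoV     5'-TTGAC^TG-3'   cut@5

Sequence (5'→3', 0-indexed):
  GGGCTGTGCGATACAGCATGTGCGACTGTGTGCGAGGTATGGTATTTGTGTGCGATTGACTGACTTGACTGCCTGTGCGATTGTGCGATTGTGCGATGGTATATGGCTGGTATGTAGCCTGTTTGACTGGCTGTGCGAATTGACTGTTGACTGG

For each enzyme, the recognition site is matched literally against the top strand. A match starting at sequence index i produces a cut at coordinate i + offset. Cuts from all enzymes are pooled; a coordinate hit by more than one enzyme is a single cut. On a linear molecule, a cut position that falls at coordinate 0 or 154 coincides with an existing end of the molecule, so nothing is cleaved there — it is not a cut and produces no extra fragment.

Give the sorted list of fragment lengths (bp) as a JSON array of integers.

Site scan:
  YnoII (GGTAT, off=4): starts [35, 40, 97, 108] → cuts [39, 44, 101, 112]
  QalIX (TGTGCGA, off=3): starts [4, 18, 28, 48, 73, 81, 89, 131] → cuts [7, 21, 31, 51, 76, 84, 92, 134]
  MvoV (TTGACTG, off=5): starts [55, 64, 122, 139, 146] → cuts [60, 69, 127, 144, 151]

Pooled cuts: [7, 21, 31, 39, 44, 51, 60, 69, 76, 84, 92, 101, 112, 127, 134, 144, 151]

Fragment lengths:
  [0,7): 7 bp
  [7,21): 14 bp
  [21,31): 10 bp
  [31,39): 8 bp
  [39,44): 5 bp
  [44,51): 7 bp
  [51,60): 9 bp
  [60,69): 9 bp
  [69,76): 7 bp
  [76,84): 8 bp
  [84,92): 8 bp
  [92,101): 9 bp
  [101,112): 11 bp
  [112,127): 15 bp
  [127,134): 7 bp
  [134,144): 10 bp
  [144,151): 7 bp
  [151,154): 3 bp

[3,5,7,7,7,7,7,8,8,8,9,9,9,10,10,11,14,15]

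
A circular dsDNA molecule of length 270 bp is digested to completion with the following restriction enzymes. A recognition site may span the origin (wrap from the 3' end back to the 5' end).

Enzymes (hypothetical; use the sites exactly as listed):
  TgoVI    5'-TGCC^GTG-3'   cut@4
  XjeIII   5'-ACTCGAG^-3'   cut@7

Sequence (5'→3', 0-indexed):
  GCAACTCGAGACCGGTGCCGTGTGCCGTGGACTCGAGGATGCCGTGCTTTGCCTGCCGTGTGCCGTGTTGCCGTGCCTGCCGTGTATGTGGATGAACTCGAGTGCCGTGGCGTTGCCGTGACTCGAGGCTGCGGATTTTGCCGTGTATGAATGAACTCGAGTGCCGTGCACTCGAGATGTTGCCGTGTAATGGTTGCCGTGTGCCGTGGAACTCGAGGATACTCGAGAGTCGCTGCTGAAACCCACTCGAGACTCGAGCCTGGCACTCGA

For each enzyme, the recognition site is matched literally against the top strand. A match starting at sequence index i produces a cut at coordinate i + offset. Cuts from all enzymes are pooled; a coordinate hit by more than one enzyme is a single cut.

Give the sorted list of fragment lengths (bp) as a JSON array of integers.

[4,4,6,7,7,7,7,8,8,9,9,9,10,10,11,11,11,12,13,14,14,15,19,21,24]

Scan for sites:
  TgoVI (TGCCGTG, off=4): starts [15, 22, 39, 53, 60, 68, 77, 102, 113, 138, 161, 180, 194, 201] → cuts [19, 26, 43, 57, 64, 72, 81, 106, 117, 142, 165, 184, 198, 205]
  XjeIII (ACTCGAG, off=7): starts [3, 30, 95, 120, 154, 169, 210, 220, 244, 251, 264] → cuts [1, 10, 37, 102, 127, 161, 176, 217, 227, 251, 258]

Pooled cuts: [1, 10, 19, 26, 37, 43, 57, 64, 72, 81, 102, 106, 117, 127, 142, 161, 165, 176, 184, 198, 205, 217, 227, 251, 258]

Fragments:
  1→10: 9 bp
  10→19: 9 bp
  19→26: 7 bp
  26→37: 11 bp
  37→43: 6 bp
  43→57: 14 bp
  57→64: 7 bp
  64→72: 8 bp
  72→81: 9 bp
  81→102: 21 bp
  102→106: 4 bp
  106→117: 11 bp
  117→127: 10 bp
  127→142: 15 bp
  142→161: 19 bp
  161→165: 4 bp
  165→176: 11 bp
  176→184: 8 bp
  184→198: 14 bp
  198→205: 7 bp
  205→217: 12 bp
  217→227: 10 bp
  227→251: 24 bp
  251→258: 7 bp
  258→1 (wrap): 270-258+1 = 13 bp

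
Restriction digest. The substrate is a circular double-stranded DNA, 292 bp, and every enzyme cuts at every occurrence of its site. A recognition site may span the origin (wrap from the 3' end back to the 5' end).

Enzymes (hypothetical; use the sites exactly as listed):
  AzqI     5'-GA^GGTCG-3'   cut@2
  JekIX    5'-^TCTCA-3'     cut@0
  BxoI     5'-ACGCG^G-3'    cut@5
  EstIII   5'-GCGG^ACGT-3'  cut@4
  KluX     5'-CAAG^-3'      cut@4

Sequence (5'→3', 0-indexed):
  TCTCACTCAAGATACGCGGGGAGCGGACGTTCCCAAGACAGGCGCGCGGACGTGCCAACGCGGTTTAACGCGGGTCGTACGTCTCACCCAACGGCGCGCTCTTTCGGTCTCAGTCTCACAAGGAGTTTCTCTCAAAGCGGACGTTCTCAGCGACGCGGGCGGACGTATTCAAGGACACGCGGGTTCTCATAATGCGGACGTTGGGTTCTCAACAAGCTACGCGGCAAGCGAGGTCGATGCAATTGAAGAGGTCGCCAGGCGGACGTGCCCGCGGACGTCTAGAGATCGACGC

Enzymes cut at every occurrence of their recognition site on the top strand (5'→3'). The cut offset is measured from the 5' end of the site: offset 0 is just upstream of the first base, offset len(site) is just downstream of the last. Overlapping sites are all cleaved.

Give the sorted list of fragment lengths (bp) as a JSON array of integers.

[3,3,4,5,5,6,7,7,7,8,8,9,9,9,10,10,11,11,11,11,12,12,13,13,13,13,18,18,26]

Per-enzyme occurrences:
  AzqI (GAGGTCG, off=2): starts [229, 247] → cuts [231, 249]
  JekIX (TCTCA, off=0): starts [0, 81, 107, 113, 129, 144, 184, 206] → cuts [0, 81, 107, 113, 129, 144, 184, 206]
  BxoI (ACGCGG, off=5): starts [13, 57, 67, 152, 176, 218] → cuts [18, 62, 72, 157, 181, 223]
  EstIII (GCGGACGT, off=4): starts [22, 45, 136, 158, 193, 258, 270] → cuts [26, 49, 140, 162, 197, 262, 274]
  KluX (CAAG, off=4): starts [7, 33, 118, 169, 212, 224] → cuts [11, 37, 122, 173, 216, 228]

Pooled cuts: [0, 11, 18, 26, 37, 49, 62, 72, 81, 107, 113, 122, 129, 140, 144, 157, 162, 173, 181, 184, 197, 206, 216, 223, 228, 231, 249, 262, 274]

Fragment lengths:
  0→11: 11 bp
  11→18: 7 bp
  18→26: 8 bp
  26→37: 11 bp
  37→49: 12 bp
  49→62: 13 bp
  62→72: 10 bp
  72→81: 9 bp
  81→107: 26 bp
  107→113: 6 bp
  113→122: 9 bp
  122→129: 7 bp
  129→140: 11 bp
  140→144: 4 bp
  144→157: 13 bp
  157→162: 5 bp
  162→173: 11 bp
  173→181: 8 bp
  181→184: 3 bp
  184→197: 13 bp
  197→206: 9 bp
  206→216: 10 bp
  216→223: 7 bp
  223→228: 5 bp
  228→231: 3 bp
  231→249: 18 bp
  249→262: 13 bp
  262→274: 12 bp
  274→0 (wrap): 292-274+0 = 18 bp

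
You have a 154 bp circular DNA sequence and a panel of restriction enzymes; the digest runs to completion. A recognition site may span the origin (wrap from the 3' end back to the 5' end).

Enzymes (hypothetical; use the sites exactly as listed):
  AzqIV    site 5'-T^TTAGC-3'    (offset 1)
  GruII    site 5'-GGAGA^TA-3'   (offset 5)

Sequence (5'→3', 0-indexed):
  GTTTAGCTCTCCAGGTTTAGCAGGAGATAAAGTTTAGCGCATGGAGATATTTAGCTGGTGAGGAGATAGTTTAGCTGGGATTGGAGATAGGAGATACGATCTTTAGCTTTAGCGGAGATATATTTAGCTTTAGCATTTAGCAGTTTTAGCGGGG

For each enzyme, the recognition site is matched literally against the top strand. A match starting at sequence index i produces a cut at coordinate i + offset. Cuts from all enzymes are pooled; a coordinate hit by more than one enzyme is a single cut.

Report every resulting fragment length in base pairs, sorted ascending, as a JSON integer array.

[3,4,5,6,6,6,7,7,8,9,10,11,11,14,14,16,17]

Site scan:
  AzqIV (TTTAGC, off=1): starts [1, 15, 32, 49, 69, 101, 107, 122, 128, 135, 144] → cuts [2, 16, 33, 50, 70, 102, 108, 123, 129, 136, 145]
  GruII (GGAGATA, off=5): starts [22, 42, 61, 82, 89, 113] → cuts [27, 47, 66, 87, 94, 118]

All cut coordinates (distinct, sorted): [2, 16, 27, 33, 47, 50, 66, 70, 87, 94, 102, 108, 118, 123, 129, 136, 145]

Fragment lengths:
  2→16: 14 bp
  16→27: 11 bp
  27→33: 6 bp
  33→47: 14 bp
  47→50: 3 bp
  50→66: 16 bp
  66→70: 4 bp
  70→87: 17 bp
  87→94: 7 bp
  94→102: 8 bp
  102→108: 6 bp
  108→118: 10 bp
  118→123: 5 bp
  123→129: 6 bp
  129→136: 7 bp
  136→145: 9 bp
  145→2 (wrap): 154-145+2 = 11 bp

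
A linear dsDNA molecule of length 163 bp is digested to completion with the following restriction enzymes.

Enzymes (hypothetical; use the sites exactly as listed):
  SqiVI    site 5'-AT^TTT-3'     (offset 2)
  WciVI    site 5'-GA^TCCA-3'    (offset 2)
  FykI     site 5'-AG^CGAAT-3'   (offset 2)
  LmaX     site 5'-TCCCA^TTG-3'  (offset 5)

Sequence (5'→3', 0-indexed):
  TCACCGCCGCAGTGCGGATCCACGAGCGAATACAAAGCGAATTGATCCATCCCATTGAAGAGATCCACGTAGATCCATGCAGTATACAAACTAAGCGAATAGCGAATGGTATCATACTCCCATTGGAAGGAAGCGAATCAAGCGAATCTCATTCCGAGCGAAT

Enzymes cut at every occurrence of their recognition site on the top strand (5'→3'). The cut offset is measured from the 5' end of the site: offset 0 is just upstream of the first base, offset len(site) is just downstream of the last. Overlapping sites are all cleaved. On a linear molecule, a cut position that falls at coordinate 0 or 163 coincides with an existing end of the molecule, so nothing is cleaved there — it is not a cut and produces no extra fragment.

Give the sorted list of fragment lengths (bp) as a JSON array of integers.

[5,7,8,8,9,9,9,10,11,11,16,18,20,22]

Per-enzyme occurrences:
  SqiVI (ATTTT, off=2): no sites
  WciVI GATCCA/2: at [16, 43, 61, 71] ⇒ [18, 45, 63, 73]
  FykI AGCGAAT/2: at [24, 35, 93, 100, 131, 140, 156] ⇒ [26, 37, 95, 102, 133, 142, 158]
  LmaX TCCCATTG/5: at [49, 117] ⇒ [54, 122]

Pooled cuts: [18, 26, 37, 45, 54, 63, 73, 95, 102, 122, 133, 142, 158]

Fragment lengths:
  [0,18): 18 bp
  [18,26): 8 bp
  [26,37): 11 bp
  [37,45): 8 bp
  [45,54): 9 bp
  [54,63): 9 bp
  [63,73): 10 bp
  [73,95): 22 bp
  [95,102): 7 bp
  [102,122): 20 bp
  [122,133): 11 bp
  [133,142): 9 bp
  [142,158): 16 bp
  [158,163): 5 bp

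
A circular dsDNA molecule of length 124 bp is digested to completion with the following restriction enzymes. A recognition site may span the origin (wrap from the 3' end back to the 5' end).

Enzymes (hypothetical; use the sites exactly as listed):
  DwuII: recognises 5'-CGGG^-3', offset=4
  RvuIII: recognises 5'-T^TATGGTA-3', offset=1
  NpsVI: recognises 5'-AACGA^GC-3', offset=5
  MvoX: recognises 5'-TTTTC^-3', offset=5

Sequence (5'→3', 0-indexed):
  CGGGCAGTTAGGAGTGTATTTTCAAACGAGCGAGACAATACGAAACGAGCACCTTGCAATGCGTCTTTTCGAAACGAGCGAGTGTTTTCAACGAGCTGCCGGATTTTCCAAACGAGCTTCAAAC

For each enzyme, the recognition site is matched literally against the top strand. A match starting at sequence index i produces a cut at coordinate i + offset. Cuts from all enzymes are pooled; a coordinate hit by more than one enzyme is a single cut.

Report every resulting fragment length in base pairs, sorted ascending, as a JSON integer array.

Scan for sites:
  DwuII CGGG/4: at [0] ⇒ [4]
  RvuIII (TTATGGTA, off=1): no sites
  NpsVI AACGAGC/5: at [24, 43, 72, 89, 110] ⇒ [29, 48, 77, 94, 115]
  MvoX TTTTC/5: at [18, 65, 84, 103] ⇒ [23, 70, 89, 108]

All cut coordinates (distinct, sorted): [4, 23, 29, 48, 70, 77, 89, 94, 108, 115]

Fragments:
  4→23: 19 bp
  23→29: 6 bp
  29→48: 19 bp
  48→70: 22 bp
  70→77: 7 bp
  77→89: 12 bp
  89→94: 5 bp
  94→108: 14 bp
  108→115: 7 bp
  115→4 (wrap): 124-115+4 = 13 bp

[5,6,7,7,12,13,14,19,19,22]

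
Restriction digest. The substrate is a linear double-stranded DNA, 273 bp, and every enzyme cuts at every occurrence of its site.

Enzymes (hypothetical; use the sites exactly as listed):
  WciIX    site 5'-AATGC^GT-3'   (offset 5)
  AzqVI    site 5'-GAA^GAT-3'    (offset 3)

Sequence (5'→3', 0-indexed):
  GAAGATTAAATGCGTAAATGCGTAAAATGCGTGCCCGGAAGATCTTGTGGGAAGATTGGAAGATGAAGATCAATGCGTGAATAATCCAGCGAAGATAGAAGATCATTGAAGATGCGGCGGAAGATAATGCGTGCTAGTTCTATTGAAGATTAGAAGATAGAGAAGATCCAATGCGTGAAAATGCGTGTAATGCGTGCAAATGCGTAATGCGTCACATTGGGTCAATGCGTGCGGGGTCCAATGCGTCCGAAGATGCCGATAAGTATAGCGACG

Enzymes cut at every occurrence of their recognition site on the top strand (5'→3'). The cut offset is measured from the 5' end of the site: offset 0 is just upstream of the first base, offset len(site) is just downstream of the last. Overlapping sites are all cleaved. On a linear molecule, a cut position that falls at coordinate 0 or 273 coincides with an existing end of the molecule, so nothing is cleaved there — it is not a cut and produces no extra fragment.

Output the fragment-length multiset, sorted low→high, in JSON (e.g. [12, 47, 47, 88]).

Site scan:
  WciIX AATGCGT/5: at [8, 16, 25, 71, 125, 169, 179, 188, 198, 205, 223, 239] ⇒ [13, 21, 30, 76, 130, 174, 184, 193, 203, 210, 228, 244]
  AzqVI GAAGAT/3: at [0, 37, 50, 58, 64, 90, 97, 107, 119, 144, 152, 161, 248] ⇒ [3, 40, 53, 61, 67, 93, 100, 110, 122, 147, 155, 164, 251]

Pooled cuts: [3, 13, 21, 30, 40, 53, 61, 67, 76, 93, 100, 110, 122, 130, 147, 155, 164, 174, 184, 193, 203, 210, 228, 244, 251]

Fragment lengths:
  [0,3): 3 bp
  [3,13): 10 bp
  [13,21): 8 bp
  [21,30): 9 bp
  [30,40): 10 bp
  [40,53): 13 bp
  [53,61): 8 bp
  [61,67): 6 bp
  [67,76): 9 bp
  [76,93): 17 bp
  [93,100): 7 bp
  [100,110): 10 bp
  [110,122): 12 bp
  [122,130): 8 bp
  [130,147): 17 bp
  [147,155): 8 bp
  [155,164): 9 bp
  [164,174): 10 bp
  [174,184): 10 bp
  [184,193): 9 bp
  [193,203): 10 bp
  [203,210): 7 bp
  [210,228): 18 bp
  [228,244): 16 bp
  [244,251): 7 bp
  [251,273): 22 bp

[3,6,7,7,7,8,8,8,8,9,9,9,9,10,10,10,10,10,10,12,13,16,17,17,18,22]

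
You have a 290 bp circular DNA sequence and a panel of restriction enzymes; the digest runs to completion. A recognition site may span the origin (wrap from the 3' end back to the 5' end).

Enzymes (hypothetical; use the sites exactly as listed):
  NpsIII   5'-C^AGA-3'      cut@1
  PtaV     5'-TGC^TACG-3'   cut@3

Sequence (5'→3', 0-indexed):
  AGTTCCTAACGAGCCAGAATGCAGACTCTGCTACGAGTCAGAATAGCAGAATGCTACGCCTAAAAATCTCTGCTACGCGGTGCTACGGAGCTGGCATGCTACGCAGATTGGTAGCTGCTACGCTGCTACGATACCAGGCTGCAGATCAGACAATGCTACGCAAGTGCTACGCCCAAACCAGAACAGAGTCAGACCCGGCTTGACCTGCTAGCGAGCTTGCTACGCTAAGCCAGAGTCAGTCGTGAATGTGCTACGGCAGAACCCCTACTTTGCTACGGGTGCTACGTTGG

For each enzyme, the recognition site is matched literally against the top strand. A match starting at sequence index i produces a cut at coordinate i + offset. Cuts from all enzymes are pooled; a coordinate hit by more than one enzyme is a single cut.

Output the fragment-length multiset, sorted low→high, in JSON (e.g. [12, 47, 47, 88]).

[5,5,5,6,6,7,7,8,8,8,9,9,9,10,11,11,12,14,16,16,16,19,20,23,30]

Site scan:
  NpsIII (CAGA, off=1): starts [14, 21, 38, 46, 103, 141, 146, 178, 183, 189, 230, 256] → cuts [15, 22, 39, 47, 104, 142, 147, 179, 184, 190, 231, 257]
  PtaV (TGCTACG, off=3): starts [28, 51, 70, 80, 96, 115, 123, 153, 164, 217, 248, 270, 279] → cuts [31, 54, 73, 83, 99, 118, 126, 156, 167, 220, 251, 273, 282]

Pooled cuts: [15, 22, 31, 39, 47, 54, 73, 83, 99, 104, 118, 126, 142, 147, 156, 167, 179, 184, 190, 220, 231, 251, 257, 273, 282]

Fragment lengths:
  15→22: 7 bp
  22→31: 9 bp
  31→39: 8 bp
  39→47: 8 bp
  47→54: 7 bp
  54→73: 19 bp
  73→83: 10 bp
  83→99: 16 bp
  99→104: 5 bp
  104→118: 14 bp
  118→126: 8 bp
  126→142: 16 bp
  142→147: 5 bp
  147→156: 9 bp
  156→167: 11 bp
  167→179: 12 bp
  179→184: 5 bp
  184→190: 6 bp
  190→220: 30 bp
  220→231: 11 bp
  231→251: 20 bp
  251→257: 6 bp
  257→273: 16 bp
  273→282: 9 bp
  282→15 (wrap): 290-282+15 = 23 bp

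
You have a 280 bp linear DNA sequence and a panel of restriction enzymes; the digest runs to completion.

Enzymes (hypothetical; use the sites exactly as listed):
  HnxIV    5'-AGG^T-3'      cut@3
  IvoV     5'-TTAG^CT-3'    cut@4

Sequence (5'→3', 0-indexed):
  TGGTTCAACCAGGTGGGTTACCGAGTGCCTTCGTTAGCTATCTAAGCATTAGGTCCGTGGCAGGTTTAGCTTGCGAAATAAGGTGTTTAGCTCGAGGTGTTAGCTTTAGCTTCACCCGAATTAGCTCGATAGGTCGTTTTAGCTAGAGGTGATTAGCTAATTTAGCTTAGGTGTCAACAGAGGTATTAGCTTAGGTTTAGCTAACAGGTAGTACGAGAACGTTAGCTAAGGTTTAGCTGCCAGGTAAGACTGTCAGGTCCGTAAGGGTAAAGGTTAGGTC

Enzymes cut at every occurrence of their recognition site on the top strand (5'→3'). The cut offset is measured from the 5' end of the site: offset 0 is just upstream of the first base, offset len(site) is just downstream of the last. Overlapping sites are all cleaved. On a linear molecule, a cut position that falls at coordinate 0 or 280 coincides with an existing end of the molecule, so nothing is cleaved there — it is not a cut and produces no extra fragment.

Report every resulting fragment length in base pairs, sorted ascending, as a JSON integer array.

[2,5,5,5,5,6,6,6,6,6,6,7,7,7,7,8,8,9,9,9,11,12,13,13,14,15,16,16,17,24]

Per-enzyme occurrences:
  HnxIV AGGT/3: at [10, 50, 61, 80, 94, 130, 146, 168, 180, 192, 205, 228, 241, 254, 270, 275] ⇒ [13, 53, 64, 83, 97, 133, 149, 171, 183, 195, 208, 231, 244, 257, 273, 278]
  IvoV TTAGCT/4: at [33, 65, 86, 99, 105, 120, 138, 152, 161, 185, 196, 221, 232] ⇒ [37, 69, 90, 103, 109, 124, 142, 156, 165, 189, 200, 225, 236]

Pooled cuts: [13, 37, 53, 64, 69, 83, 90, 97, 103, 109, 124, 133, 142, 149, 156, 165, 171, 183, 189, 195, 200, 208, 225, 231, 236, 244, 257, 273, 278]

Fragments:
  [0,13): 13 bp
  [13,37): 24 bp
  [37,53): 16 bp
  [53,64): 11 bp
  [64,69): 5 bp
  [69,83): 14 bp
  [83,90): 7 bp
  [90,97): 7 bp
  [97,103): 6 bp
  [103,109): 6 bp
  [109,124): 15 bp
  [124,133): 9 bp
  [133,142): 9 bp
  [142,149): 7 bp
  [149,156): 7 bp
  [156,165): 9 bp
  [165,171): 6 bp
  [171,183): 12 bp
  [183,189): 6 bp
  [189,195): 6 bp
  [195,200): 5 bp
  [200,208): 8 bp
  [208,225): 17 bp
  [225,231): 6 bp
  [231,236): 5 bp
  [236,244): 8 bp
  [244,257): 13 bp
  [257,273): 16 bp
  [273,278): 5 bp
  [278,280): 2 bp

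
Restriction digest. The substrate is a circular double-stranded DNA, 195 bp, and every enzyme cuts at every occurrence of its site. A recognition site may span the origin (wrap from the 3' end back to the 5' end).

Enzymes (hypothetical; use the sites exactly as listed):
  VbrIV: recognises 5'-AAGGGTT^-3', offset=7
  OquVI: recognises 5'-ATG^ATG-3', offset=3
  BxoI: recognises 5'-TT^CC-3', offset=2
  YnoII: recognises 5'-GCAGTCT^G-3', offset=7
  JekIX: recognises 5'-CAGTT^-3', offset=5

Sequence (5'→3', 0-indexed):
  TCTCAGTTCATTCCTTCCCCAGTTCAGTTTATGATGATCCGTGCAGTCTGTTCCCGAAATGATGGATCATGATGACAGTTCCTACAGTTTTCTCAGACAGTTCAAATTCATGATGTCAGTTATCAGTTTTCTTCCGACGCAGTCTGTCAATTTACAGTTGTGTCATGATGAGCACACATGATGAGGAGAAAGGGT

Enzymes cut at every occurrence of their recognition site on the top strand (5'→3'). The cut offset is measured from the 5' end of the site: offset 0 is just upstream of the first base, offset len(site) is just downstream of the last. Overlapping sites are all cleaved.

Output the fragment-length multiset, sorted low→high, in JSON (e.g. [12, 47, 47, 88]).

Per-enzyme occurrences:
  VbrIV (AAGGGTT, off=7): starts [189] → cuts [1]
  OquVI (ATGATG, off=3): starts [30, 58, 68, 109, 164, 177] → cuts [33, 61, 71, 112, 167, 180]
  BxoI (TTCC, off=2): starts [10, 14, 50, 78, 131] → cuts [12, 16, 52, 80, 133]
  YnoII (GCAGTCTG, off=7): starts [42, 138] → cuts [49, 145]
  JekIX (CAGTT, off=5): starts [3, 19, 24, 75, 84, 97, 116, 123, 154] → cuts [8, 24, 29, 80, 89, 102, 121, 128, 159]

Pooled cuts: [1, 8, 12, 16, 24, 29, 33, 49, 52, 61, 71, 80, 89, 102, 112, 121, 128, 133, 145, 159, 167, 180]

Fragment lengths:
  1→8: 7 bp
  8→12: 4 bp
  12→16: 4 bp
  16→24: 8 bp
  24→29: 5 bp
  29→33: 4 bp
  33→49: 16 bp
  49→52: 3 bp
  52→61: 9 bp
  61→71: 10 bp
  71→80: 9 bp
  80→89: 9 bp
  89→102: 13 bp
  102→112: 10 bp
  112→121: 9 bp
  121→128: 7 bp
  128→133: 5 bp
  133→145: 12 bp
  145→159: 14 bp
  159→167: 8 bp
  167→180: 13 bp
  180→1 (wrap): 195-180+1 = 16 bp

[3,4,4,4,5,5,7,7,8,8,9,9,9,9,10,10,12,13,13,14,16,16]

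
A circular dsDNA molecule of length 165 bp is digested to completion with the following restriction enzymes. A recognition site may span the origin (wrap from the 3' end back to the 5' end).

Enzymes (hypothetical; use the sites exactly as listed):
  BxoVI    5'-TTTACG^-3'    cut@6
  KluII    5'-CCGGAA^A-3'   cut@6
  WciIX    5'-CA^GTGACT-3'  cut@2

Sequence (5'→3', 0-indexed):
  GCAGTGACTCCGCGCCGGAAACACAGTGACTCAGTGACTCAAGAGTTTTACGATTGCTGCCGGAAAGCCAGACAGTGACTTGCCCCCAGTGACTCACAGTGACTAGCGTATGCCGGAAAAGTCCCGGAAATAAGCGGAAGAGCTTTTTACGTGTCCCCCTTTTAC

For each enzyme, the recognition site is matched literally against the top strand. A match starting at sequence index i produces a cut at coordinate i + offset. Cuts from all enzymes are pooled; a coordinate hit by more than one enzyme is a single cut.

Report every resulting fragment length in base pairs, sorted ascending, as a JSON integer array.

[2,5,8,9,10,11,13,14,15,17,19,20,22]

Scan for sites:
  BxoVI TTTACG/6: at [46, 145, 160] ⇒ [1, 52, 151]
  KluII CCGGAAA/6: at [14, 59, 112, 123] ⇒ [20, 65, 118, 129]
  WciIX CAGTGACT/2: at [1, 23, 31, 72, 86, 96] ⇒ [3, 25, 33, 74, 88, 98]

Pooled cuts: [1, 3, 20, 25, 33, 52, 65, 74, 88, 98, 118, 129, 151]

Fragment lengths:
  1→3: 2 bp
  3→20: 17 bp
  20→25: 5 bp
  25→33: 8 bp
  33→52: 19 bp
  52→65: 13 bp
  65→74: 9 bp
  74→88: 14 bp
  88→98: 10 bp
  98→118: 20 bp
  118→129: 11 bp
  129→151: 22 bp
  151→1 (wrap): 165-151+1 = 15 bp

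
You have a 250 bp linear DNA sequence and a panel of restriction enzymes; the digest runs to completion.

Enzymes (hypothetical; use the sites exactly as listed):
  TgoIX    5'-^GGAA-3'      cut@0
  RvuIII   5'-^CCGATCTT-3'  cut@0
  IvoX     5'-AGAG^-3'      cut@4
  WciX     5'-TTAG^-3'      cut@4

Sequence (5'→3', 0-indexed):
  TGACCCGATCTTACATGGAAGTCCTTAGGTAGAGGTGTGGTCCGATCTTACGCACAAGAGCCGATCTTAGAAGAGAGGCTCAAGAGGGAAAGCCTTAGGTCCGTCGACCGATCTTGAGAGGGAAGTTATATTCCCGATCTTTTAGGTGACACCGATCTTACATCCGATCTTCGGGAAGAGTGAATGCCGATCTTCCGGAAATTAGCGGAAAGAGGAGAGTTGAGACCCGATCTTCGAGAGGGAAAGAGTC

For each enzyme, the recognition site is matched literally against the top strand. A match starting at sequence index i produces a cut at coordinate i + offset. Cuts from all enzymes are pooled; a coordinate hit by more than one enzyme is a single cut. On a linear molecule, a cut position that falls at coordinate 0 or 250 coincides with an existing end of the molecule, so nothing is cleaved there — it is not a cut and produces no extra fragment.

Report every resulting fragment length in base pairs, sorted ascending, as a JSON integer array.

[1,2,2,4,5,5,6,6,6,7,7,7,8,8,9,9,9,10,10,10,12,12,12,12,12,13,13,14,19]

Site scan:
  TgoIX (GGAA, off=0): starts [16, 86, 120, 173, 196, 206, 240] → cuts [16, 86, 120, 173, 196, 206, 240]
  RvuIII (CCGATCTT, off=0): starts [4, 41, 60, 107, 133, 151, 163, 186, 226] → cuts [4, 41, 60, 107, 133, 151, 163, 186, 226]
  IvoX (AGAG, off=4): starts [30, 56, 71, 73, 82, 116, 176, 210, 215, 236, 244] → cuts [34, 60, 75, 77, 86, 120, 180, 214, 219, 240, 248]
  WciX (TTAG, off=4): starts [24, 66, 94, 141, 201] → cuts [28, 70, 98, 145, 205]

Pooled cuts: [4, 16, 28, 34, 41, 60, 70, 75, 77, 86, 98, 107, 120, 133, 145, 151, 163, 173, 180, 186, 196, 205, 206, 214, 219, 226, 240, 248]

Fragment lengths:
  [0,4): 4 bp
  [4,16): 12 bp
  [16,28): 12 bp
  [28,34): 6 bp
  [34,41): 7 bp
  [41,60): 19 bp
  [60,70): 10 bp
  [70,75): 5 bp
  [75,77): 2 bp
  [77,86): 9 bp
  [86,98): 12 bp
  [98,107): 9 bp
  [107,120): 13 bp
  [120,133): 13 bp
  [133,145): 12 bp
  [145,151): 6 bp
  [151,163): 12 bp
  [163,173): 10 bp
  [173,180): 7 bp
  [180,186): 6 bp
  [186,196): 10 bp
  [196,205): 9 bp
  [205,206): 1 bp
  [206,214): 8 bp
  [214,219): 5 bp
  [219,226): 7 bp
  [226,240): 14 bp
  [240,248): 8 bp
  [248,250): 2 bp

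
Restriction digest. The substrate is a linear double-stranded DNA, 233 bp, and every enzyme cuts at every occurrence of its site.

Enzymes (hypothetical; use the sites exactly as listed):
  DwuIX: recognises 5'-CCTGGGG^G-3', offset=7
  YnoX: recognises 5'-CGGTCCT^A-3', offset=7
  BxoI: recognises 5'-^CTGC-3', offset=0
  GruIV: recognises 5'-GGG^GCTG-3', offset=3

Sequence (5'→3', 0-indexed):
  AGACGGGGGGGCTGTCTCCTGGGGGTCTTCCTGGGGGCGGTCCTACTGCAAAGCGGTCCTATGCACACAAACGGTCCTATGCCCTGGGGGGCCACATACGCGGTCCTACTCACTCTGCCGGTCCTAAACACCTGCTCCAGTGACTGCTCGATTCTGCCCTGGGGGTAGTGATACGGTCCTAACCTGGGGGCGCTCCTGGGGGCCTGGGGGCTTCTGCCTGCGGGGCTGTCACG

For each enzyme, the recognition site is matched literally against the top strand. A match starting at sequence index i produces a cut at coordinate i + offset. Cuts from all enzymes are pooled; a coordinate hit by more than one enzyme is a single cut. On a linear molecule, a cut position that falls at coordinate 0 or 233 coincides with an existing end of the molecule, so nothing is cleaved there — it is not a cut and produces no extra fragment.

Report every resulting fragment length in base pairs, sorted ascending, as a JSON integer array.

[1,4,4,6,7,7,8,8,9,9,10,10,11,11,11,12,12,12,14,15,16,18,18]

Scan for sites:
  DwuIX CCTGGGGG/7: at [17, 29, 82, 157, 182, 194, 202] ⇒ [24, 36, 89, 164, 189, 201, 209]
  YnoX CGGTCCTA/7: at [37, 53, 71, 100, 118, 173] ⇒ [44, 60, 78, 107, 125, 180]
  BxoI CTGC/0: at [45, 114, 131, 143, 153, 213, 217] ⇒ [45, 114, 131, 143, 153, 213, 217]
  GruIV GGGGCTG/3: at [7, 221] ⇒ [10, 224]

Pooled cuts: [10, 24, 36, 44, 45, 60, 78, 89, 107, 114, 125, 131, 143, 153, 164, 180, 189, 201, 209, 213, 217, 224]

Fragments:
  [0,10): 10 bp
  [10,24): 14 bp
  [24,36): 12 bp
  [36,44): 8 bp
  [44,45): 1 bp
  [45,60): 15 bp
  [60,78): 18 bp
  [78,89): 11 bp
  [89,107): 18 bp
  [107,114): 7 bp
  [114,125): 11 bp
  [125,131): 6 bp
  [131,143): 12 bp
  [143,153): 10 bp
  [153,164): 11 bp
  [164,180): 16 bp
  [180,189): 9 bp
  [189,201): 12 bp
  [201,209): 8 bp
  [209,213): 4 bp
  [213,217): 4 bp
  [217,224): 7 bp
  [224,233): 9 bp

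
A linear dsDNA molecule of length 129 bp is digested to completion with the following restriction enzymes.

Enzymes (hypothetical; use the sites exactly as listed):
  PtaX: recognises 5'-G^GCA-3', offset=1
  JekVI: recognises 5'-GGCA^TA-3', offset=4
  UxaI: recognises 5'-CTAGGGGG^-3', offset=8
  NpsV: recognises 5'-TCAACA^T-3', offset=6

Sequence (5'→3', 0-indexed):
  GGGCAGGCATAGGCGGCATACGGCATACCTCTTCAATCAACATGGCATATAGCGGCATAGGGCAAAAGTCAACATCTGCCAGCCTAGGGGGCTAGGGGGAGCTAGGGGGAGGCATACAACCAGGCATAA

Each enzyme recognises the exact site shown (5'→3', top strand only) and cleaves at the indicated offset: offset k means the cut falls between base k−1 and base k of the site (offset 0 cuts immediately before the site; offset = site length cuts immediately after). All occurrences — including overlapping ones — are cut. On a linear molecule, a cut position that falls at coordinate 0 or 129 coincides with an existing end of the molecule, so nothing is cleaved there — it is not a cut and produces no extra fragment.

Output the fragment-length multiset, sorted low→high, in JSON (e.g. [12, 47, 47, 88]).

Scan for sites:
  PtaX (GGCA, off=1): starts [1, 5, 14, 21, 43, 53, 60, 110, 122] → cuts [2, 6, 15, 22, 44, 54, 61, 111, 123]
  JekVI (GGCATA, off=4): starts [5, 14, 21, 43, 53, 110, 122] → cuts [9, 18, 25, 47, 57, 114, 126]
  UxaI (CTAGGGGG, off=8): starts [83, 91, 101] → cuts [91, 99, 109]
  NpsV (TCAACAT, off=6): starts [36, 68] → cuts [42, 74]

Pooled cuts: [2, 6, 9, 15, 18, 22, 25, 42, 44, 47, 54, 57, 61, 74, 91, 99, 109, 111, 114, 123, 126]

Fragments:
  [0,2): 2 bp
  [2,6): 4 bp
  [6,9): 3 bp
  [9,15): 6 bp
  [15,18): 3 bp
  [18,22): 4 bp
  [22,25): 3 bp
  [25,42): 17 bp
  [42,44): 2 bp
  [44,47): 3 bp
  [47,54): 7 bp
  [54,57): 3 bp
  [57,61): 4 bp
  [61,74): 13 bp
  [74,91): 17 bp
  [91,99): 8 bp
  [99,109): 10 bp
  [109,111): 2 bp
  [111,114): 3 bp
  [114,123): 9 bp
  [123,126): 3 bp
  [126,129): 3 bp

[2,2,2,3,3,3,3,3,3,3,3,4,4,4,6,7,8,9,10,13,17,17]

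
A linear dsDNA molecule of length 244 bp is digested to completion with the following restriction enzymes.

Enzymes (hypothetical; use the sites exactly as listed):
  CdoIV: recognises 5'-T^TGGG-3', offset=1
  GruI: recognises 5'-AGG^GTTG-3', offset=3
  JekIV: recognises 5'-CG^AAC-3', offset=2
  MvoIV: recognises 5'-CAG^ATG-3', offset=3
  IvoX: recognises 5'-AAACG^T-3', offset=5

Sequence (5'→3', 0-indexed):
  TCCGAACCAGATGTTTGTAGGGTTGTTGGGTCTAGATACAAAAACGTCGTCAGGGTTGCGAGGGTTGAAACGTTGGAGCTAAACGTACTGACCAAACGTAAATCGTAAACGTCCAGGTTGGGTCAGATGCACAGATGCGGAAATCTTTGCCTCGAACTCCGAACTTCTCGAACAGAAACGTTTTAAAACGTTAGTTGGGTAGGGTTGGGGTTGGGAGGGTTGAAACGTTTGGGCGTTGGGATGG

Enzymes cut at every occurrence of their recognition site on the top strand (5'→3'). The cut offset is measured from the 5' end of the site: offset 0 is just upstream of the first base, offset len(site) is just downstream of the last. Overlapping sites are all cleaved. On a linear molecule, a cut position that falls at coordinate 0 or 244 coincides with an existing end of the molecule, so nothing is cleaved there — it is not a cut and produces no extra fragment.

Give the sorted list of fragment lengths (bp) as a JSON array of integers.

Scan for sites:
  CdoIV (TTGGG, off=1): starts [25, 117, 194, 204, 210, 228, 235] → cuts [26, 118, 195, 205, 211, 229, 236]
  GruI (AGGGTTG, off=3): starts [18, 51, 60, 200, 215] → cuts [21, 54, 63, 203, 218]
  JekIV (CGAAC, off=2): starts [2, 152, 159, 168] → cuts [4, 154, 161, 170]
  MvoIV (CAGATG, off=3): starts [7, 123, 131] → cuts [10, 126, 134]
  IvoX (AAACGT, off=5): starts [41, 67, 80, 93, 106, 175, 185, 222] → cuts [46, 72, 85, 98, 111, 180, 190, 227]

All cut coordinates (distinct, sorted): [4, 10, 21, 26, 46, 54, 63, 72, 85, 98, 111, 118, 126, 134, 154, 161, 170, 180, 190, 195, 203, 205, 211, 218, 227, 229, 236]

Fragment lengths:
  [0,4): 4 bp
  [4,10): 6 bp
  [10,21): 11 bp
  [21,26): 5 bp
  [26,46): 20 bp
  [46,54): 8 bp
  [54,63): 9 bp
  [63,72): 9 bp
  [72,85): 13 bp
  [85,98): 13 bp
  [98,111): 13 bp
  [111,118): 7 bp
  [118,126): 8 bp
  [126,134): 8 bp
  [134,154): 20 bp
  [154,161): 7 bp
  [161,170): 9 bp
  [170,180): 10 bp
  [180,190): 10 bp
  [190,195): 5 bp
  [195,203): 8 bp
  [203,205): 2 bp
  [205,211): 6 bp
  [211,218): 7 bp
  [218,227): 9 bp
  [227,229): 2 bp
  [229,236): 7 bp
  [236,244): 8 bp

[2,2,4,5,5,6,6,7,7,7,7,8,8,8,8,8,9,9,9,9,10,10,11,13,13,13,20,20]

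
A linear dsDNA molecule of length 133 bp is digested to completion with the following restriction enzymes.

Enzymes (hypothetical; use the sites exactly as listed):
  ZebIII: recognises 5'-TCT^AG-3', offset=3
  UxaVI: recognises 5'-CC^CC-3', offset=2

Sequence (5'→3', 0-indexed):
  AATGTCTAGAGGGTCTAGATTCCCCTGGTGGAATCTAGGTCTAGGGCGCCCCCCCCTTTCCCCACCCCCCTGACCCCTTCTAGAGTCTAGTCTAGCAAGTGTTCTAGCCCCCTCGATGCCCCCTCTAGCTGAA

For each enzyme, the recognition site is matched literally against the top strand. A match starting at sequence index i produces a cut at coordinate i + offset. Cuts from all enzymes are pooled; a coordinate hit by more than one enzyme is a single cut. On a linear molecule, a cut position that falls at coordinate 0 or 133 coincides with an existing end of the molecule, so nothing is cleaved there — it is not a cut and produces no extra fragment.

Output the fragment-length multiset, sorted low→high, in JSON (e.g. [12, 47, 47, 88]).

Site scan:
  ZebIII (TCTAG, off=3): starts [4, 13, 33, 39, 78, 85, 90, 102, 123] → cuts [7, 16, 36, 42, 81, 88, 93, 105, 126]
  UxaVI (CCCC, off=2): starts [21, 48, 49, 50, 51, 52, 59, 64, 65, 66, 73, 107, 108, 118, 119] → cuts [23, 50, 51, 52, 53, 54, 61, 66, 67, 68, 75, 109, 110, 120, 121]

All cut coordinates (distinct, sorted): [7, 16, 23, 36, 42, 50, 51, 52, 53, 54, 61, 66, 67, 68, 75, 81, 88, 93, 105, 109, 110, 120, 121, 126]

Fragments:
  [0,7): 7 bp
  [7,16): 9 bp
  [16,23): 7 bp
  [23,36): 13 bp
  [36,42): 6 bp
  [42,50): 8 bp
  [50,51): 1 bp
  [51,52): 1 bp
  [52,53): 1 bp
  [53,54): 1 bp
  [54,61): 7 bp
  [61,66): 5 bp
  [66,67): 1 bp
  [67,68): 1 bp
  [68,75): 7 bp
  [75,81): 6 bp
  [81,88): 7 bp
  [88,93): 5 bp
  [93,105): 12 bp
  [105,109): 4 bp
  [109,110): 1 bp
  [110,120): 10 bp
  [120,121): 1 bp
  [121,126): 5 bp
  [126,133): 7 bp

[1,1,1,1,1,1,1,1,4,5,5,5,6,6,7,7,7,7,7,7,8,9,10,12,13]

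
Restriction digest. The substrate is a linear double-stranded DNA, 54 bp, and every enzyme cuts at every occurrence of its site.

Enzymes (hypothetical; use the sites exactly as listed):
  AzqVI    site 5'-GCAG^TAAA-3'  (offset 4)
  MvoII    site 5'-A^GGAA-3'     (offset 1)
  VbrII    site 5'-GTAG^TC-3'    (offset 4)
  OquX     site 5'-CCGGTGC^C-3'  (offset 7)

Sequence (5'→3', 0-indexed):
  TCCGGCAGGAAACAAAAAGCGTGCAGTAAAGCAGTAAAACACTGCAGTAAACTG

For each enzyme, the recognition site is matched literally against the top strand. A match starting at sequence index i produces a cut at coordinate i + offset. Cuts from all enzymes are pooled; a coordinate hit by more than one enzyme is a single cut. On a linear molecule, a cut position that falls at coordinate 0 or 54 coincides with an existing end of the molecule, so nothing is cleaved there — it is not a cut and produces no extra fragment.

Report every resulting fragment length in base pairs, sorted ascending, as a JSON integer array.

Scan for sites:
  AzqVI GCAGTAAA/4: at [22, 30, 43] ⇒ [26, 34, 47]
  MvoII AGGAA/1: at [6] ⇒ [7]
  VbrII (GTAGTC, off=4): no sites
  OquX (CCGGTGCC, off=7): no sites

Pooled cuts: [7, 26, 34, 47]

Fragments:
  [0,7): 7 bp
  [7,26): 19 bp
  [26,34): 8 bp
  [34,47): 13 bp
  [47,54): 7 bp

[7,7,8,13,19]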